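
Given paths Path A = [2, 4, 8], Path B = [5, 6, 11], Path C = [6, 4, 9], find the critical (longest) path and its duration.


Path A: 2 + 4 + 8 = 14
Path B: 5 + 6 + 11 = 22
Path C: 6 + 4 + 9 = 19
Critical path = longest = max(14, 22, 19)
= 22 (Path B)


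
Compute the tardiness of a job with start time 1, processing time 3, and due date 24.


Completion = start + processing = 1 + 3 = 4
Tardiness = max(0, C - d) = max(0, 4 - 24)
= max(0, -20)
= 0


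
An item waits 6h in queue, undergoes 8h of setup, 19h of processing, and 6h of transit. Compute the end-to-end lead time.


Lead time = queue + setup + processing + transit
= 6 + 8 + 19 + 6
= 39 hours


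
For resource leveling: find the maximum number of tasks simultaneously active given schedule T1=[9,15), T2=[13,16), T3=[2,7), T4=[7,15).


Check each time point for overlaps:
  t=13: 3 tasks active (T1, T2, T4)
Max concurrent = 3


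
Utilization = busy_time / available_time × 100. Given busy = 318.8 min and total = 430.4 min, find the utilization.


Utilization = busy / total × 100
= 318.8 / 430.4 × 100
= 74.1%


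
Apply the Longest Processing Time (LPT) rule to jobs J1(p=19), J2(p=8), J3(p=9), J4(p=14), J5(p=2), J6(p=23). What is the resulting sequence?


LPT: sort by longest processing time first
  J6: p=23
  J1: p=19
  J4: p=14
  J3: p=9
  J2: p=8
  J5: p=2
Order: J6 → J1 → J4 → J3 → J2 → J5


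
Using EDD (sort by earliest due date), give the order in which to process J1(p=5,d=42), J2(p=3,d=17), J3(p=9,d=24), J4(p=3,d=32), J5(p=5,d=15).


EDD: sort by earliest due date
  J5: d=15, p=5
  J2: d=17, p=3
  J3: d=24, p=9
  J4: d=32, p=3
  J1: d=42, p=5
Order: J5 → J2 → J3 → J4 → J1


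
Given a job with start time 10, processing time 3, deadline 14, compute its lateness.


Completion = 10 + 3 = 13
Lateness = C - d = 13 - 14
= -1


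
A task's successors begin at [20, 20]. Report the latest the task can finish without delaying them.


LF = min of all successor start times
Successors start at: [20, 20]
LF = min(20, 20)
= 20


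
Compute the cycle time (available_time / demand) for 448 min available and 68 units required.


Cycle time = available time / demand
= 448 / 68
= 6.59 min/unit


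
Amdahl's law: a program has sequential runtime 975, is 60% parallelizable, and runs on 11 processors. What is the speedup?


Amdahl's law: T_p = T × ((1-p) + p/N)
= 975 × ((1-0.6) + 0.6/11)
= 975 × (0.40 + 0.0545)
= 975 × 0.4545
= 443.18
Speedup = 975/443.18
= 2.20×


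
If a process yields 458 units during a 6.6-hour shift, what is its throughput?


Throughput = units / time
= 458 / 6.6
= 69.4 units/hour


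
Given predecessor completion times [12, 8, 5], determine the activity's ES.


ES = max of all predecessor completion times
Predecessors: [12, 8, 5]
ES = max(12, 8, 5)
= 12


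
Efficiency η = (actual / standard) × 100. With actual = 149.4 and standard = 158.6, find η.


Efficiency = (actual / standard) × 100
= (149.4 / 158.6) × 100
= 94.2%


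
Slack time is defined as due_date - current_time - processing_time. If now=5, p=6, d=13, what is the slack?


Slack = due - current_time - processing
= 13 - 5 - 6
= 2


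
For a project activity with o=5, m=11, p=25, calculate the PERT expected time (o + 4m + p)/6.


te = (o + 4m + p) / 6
= (5 + 4×11 + 25) / 6
= (5 + 44 + 25) / 6
= 74 / 6
= 12.33


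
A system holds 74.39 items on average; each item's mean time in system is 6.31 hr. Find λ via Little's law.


Little's law: L = λW → λ = L / W
= 74.39 / 6.31
= 11.79 per hour


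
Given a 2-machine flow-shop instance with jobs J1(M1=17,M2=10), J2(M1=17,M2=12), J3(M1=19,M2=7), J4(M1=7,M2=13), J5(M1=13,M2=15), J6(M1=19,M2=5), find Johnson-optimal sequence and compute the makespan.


Johnson's rule:
Group 1 (M1≤M2, sort by M1): ['J4', 'J5']
Group 2 (M1>M2, sort desc M2): ['J2', 'J1', 'J3', 'J6']
Sequence: J4 → J5 → J2 → J1 → J3 → J6
Makespan calculation:
  J4: M1 done=7, M2 done=20
  J5: M1 done=20, M2 done=35
  J2: M1 done=37, M2 done=49
  J1: M1 done=54, M2 done=64
  J3: M1 done=73, M2 done=80
  J6: M1 done=92, M2 done=97
= Sequence: J4 → J5 → J2 → J1 → J3 → J6, Makespan: 97


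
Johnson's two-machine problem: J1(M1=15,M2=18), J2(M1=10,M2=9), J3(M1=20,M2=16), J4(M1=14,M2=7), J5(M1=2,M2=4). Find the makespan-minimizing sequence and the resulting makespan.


Johnson's rule:
Group 1 (M1≤M2, sort by M1): ['J5', 'J1']
Group 2 (M1>M2, sort desc M2): ['J3', 'J2', 'J4']
Sequence: J5 → J1 → J3 → J2 → J4
Makespan calculation:
  J5: M1 done=2, M2 done=6
  J1: M1 done=17, M2 done=35
  J3: M1 done=37, M2 done=53
  J2: M1 done=47, M2 done=62
  J4: M1 done=61, M2 done=69
= Sequence: J5 → J1 → J3 → J2 → J4, Makespan: 69


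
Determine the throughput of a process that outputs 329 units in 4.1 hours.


Throughput = units / time
= 329 / 4.1
= 80.2 units/hour


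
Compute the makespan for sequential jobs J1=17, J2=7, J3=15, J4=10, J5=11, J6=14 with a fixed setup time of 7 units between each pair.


Makespan = Σ processing + (n-1) × setup
= (17 + 7 + 15 + 10 + 11 + 14) + (6-1)×7
= 74 + 35
= 109 time units


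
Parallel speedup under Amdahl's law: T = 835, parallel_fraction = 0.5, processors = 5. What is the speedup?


Amdahl's law: T_p = T × ((1-p) + p/N)
= 835 × ((1-0.5) + 0.5/5)
= 835 × (0.50 + 0.1000)
= 835 × 0.6000
= 501.00
Speedup = 835/501.00
= 1.67×


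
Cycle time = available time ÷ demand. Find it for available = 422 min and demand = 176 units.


Cycle time = available time / demand
= 422 / 176
= 2.40 min/unit


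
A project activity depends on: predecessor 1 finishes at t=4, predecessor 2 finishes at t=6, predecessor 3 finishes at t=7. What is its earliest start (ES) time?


ES = max of all predecessor completion times
Predecessors: [4, 6, 7]
ES = max(4, 6, 7)
= 7


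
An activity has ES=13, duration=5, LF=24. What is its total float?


EF = ES + duration = 13 + 5 = 18
LS = LF - duration = 24 - 5 = 19
Total Float = LF - EF = 24 - 18
(or LS - ES = 19 - 13)
= 6


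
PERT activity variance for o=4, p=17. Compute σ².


σ² = ((p - o) / 6)² = (p - o)² / 36
= (17 - 4)² / 36
= 13² / 36
= 169 / 36
= 4.6944


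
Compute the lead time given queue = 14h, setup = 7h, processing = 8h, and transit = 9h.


Lead time = queue + setup + processing + transit
= 14 + 7 + 8 + 9
= 38 hours


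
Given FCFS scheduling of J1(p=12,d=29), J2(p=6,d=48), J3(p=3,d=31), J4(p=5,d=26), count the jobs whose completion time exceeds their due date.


Completion vs due date:
  J1: C=12, d=29 → on time
  J2: C=18, d=48 → on time
  J3: C=21, d=31 → on time
  J4: C=26, d=26 → on time
Tardy jobs: none
Count = 0


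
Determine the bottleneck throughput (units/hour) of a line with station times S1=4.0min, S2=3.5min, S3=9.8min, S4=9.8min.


Bottleneck = longest station time
Station times: [4.0, 3.5, 9.8, 9.8]
Max = 9.8 min
Rate = 60 / 9.8
= 6.12 units/hour (bottleneck: 9.8min)


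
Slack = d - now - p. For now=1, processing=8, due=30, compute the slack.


Slack = due - current_time - processing
= 30 - 1 - 8
= 21


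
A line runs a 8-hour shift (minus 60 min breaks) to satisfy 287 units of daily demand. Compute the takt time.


Available = 8×60 - 60 = 420 min
Takt time = 420 / 287
= 1.46 min/unit


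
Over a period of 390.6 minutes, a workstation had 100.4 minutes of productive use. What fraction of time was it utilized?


Utilization = busy / total × 100
= 100.4 / 390.6 × 100
= 25.7%


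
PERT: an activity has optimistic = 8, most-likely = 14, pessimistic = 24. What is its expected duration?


te = (o + 4m + p) / 6
= (8 + 4×14 + 24) / 6
= (8 + 56 + 24) / 6
= 88 / 6
= 14.67


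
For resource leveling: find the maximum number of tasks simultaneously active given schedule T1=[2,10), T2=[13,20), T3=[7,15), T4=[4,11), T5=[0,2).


Check each time point for overlaps:
  t=7: 3 tasks active (T1, T3, T4)
Max concurrent = 3


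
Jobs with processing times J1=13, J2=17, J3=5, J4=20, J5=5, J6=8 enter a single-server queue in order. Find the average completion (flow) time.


Completion times:
  J1: completes at 13
  J2: completes at 30
  J3: completes at 35
  J4: completes at 55
  J5: completes at 60
  J6: completes at 68
Sum = 261
Average = 261/6
= 43.50


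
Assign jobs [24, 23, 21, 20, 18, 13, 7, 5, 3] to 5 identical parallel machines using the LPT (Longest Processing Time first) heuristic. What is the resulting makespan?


Jobs (LPT sorted): [24, 23, 21, 20, 18, 13, 7, 5, 3]
Machines: 5
  J=24 → Machine 1 (load: 0+24=24)
  J=23 → Machine 2 (load: 0+23=23)
  J=21 → Machine 3 (load: 0+21=21)
  J=20 → Machine 4 (load: 0+20=20)
  J=18 → Machine 5 (load: 0+18=18)
  J=13 → Machine 5 (load: 18+13=31)
  J=7 → Machine 4 (load: 20+7=27)
  J=5 → Machine 3 (load: 21+5=26)
  J=3 → Machine 2 (load: 23+3=26)
Machine loads: [24, 26, 26, 27, 31]
Makespan = max = 31 time units


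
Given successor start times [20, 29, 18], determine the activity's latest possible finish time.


LF = min of all successor start times
Successors start at: [20, 29, 18]
LF = min(20, 29, 18)
= 18


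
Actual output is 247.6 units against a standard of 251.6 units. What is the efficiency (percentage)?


Efficiency = (actual / standard) × 100
= (247.6 / 251.6) × 100
= 98.4%


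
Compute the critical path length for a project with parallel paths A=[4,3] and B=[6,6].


Path A: 4 + 3 = 7
Path B: 6 + 6 = 12
Critical path = longest = max(7, 12)
= 12 (Path B)


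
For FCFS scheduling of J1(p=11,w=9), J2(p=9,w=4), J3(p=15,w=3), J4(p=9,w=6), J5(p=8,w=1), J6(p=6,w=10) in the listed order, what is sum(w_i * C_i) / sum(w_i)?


Completion times:
  J1: C=11, w×C=9×11=99
  J2: C=20, w×C=4×20=80
  J3: C=35, w×C=3×35=105
  J4: C=44, w×C=6×44=264
  J5: C=52, w×C=1×52=52
  J6: C=58, w×C=10×58=580
Sum w×C = 1180
Sum w = 33
Weighted avg = 1180/33
= 35.76


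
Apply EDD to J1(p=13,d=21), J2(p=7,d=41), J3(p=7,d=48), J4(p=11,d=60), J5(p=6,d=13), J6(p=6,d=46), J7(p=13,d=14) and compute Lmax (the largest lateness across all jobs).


EDD order: J5 → J7 → J1 → J2 → J6 → J3 → J4
Completion and lateness:
  J5: C=6, d=13, L=6-13=-7
  J7: C=19, d=14, L=19-14=5
  J1: C=32, d=21, L=32-21=11
  J2: C=39, d=41, L=39-41=-2
  J6: C=45, d=46, L=45-46=-1
  J3: C=52, d=48, L=52-48=4
  J4: C=63, d=60, L=63-60=3
Lmax = max(-7, 5, 11, -2, -1, 4, 3)
= 11


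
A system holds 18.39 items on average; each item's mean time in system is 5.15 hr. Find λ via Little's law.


Little's law: L = λW → λ = L / W
= 18.39 / 5.15
= 3.57 per hour


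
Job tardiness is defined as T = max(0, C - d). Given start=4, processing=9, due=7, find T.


Completion = start + processing = 4 + 9 = 13
Tardiness = max(0, C - d) = max(0, 13 - 7)
= max(0, 6)
= 6


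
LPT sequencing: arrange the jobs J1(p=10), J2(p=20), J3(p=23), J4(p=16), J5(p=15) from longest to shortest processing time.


LPT: sort by longest processing time first
  J3: p=23
  J2: p=20
  J4: p=16
  J5: p=15
  J1: p=10
Order: J3 → J2 → J4 → J5 → J1


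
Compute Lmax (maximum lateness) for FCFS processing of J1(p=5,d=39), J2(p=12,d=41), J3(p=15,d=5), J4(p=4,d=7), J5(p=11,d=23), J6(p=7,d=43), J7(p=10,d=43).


Lateness per job (L = C - d):
  J1: C=5, d=39, L=-34
  J2: C=17, d=41, L=-24
  J3: C=32, d=5, L=27
  J4: C=36, d=7, L=29
  J5: C=47, d=23, L=24
  J6: C=54, d=43, L=11
  J7: C=64, d=43, L=21
Lmax = max(-34, -24, 27, 29, 24, 11, 21)
= 29


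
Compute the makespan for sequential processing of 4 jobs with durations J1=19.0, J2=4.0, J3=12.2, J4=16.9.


Sequential makespan: sum all processing times
= 19.0 + 4.0 + 12.2 + 16.9
= 52.1 time units


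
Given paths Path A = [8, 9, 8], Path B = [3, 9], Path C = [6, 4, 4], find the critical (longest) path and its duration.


Path A: 8 + 9 + 8 = 25
Path B: 3 + 9 = 12
Path C: 6 + 4 + 4 = 14
Critical path = longest = max(25, 12, 14)
= 25 (Path A)


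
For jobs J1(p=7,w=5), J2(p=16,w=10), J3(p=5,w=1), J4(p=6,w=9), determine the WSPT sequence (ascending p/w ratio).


WSPT (Smith's rule): sort by p/w ascending
  J4: p/w = 6/9 = 0.667
  J1: p/w = 7/5 = 1.400
  J2: p/w = 16/10 = 1.600
  J3: p/w = 5/1 = 5.000
Order: J4 → J1 → J2 → J3


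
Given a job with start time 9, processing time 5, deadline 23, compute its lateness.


Completion = 9 + 5 = 14
Lateness = C - d = 14 - 23
= -9


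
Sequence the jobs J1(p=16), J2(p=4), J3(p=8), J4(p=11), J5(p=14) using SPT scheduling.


SPT: sort by shortest processing time
  J2: p=4
  J3: p=8
  J4: p=11
  J5: p=14
  J1: p=16
Order: J2 → J3 → J4 → J5 → J1


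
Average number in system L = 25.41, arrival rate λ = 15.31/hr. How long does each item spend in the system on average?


Little's law: L = λW → W = L / λ
= 25.41 / 15.31
= 1.66 hours


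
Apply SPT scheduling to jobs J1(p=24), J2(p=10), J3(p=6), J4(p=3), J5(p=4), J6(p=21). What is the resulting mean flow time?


SPT order: J4 → J5 → J3 → J2 → J6 → J1
Completion times:
  J4: C=3
  J5: C=7
  J3: C=13
  J2: C=23
  J6: C=44
  J1: C=68
Sum = 158, n = 6
Mean flow = 158/6
= 26.33


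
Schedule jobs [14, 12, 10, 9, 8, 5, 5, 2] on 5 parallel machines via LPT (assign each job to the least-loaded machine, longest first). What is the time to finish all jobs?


Jobs (LPT sorted): [14, 12, 10, 9, 8, 5, 5, 2]
Machines: 5
  J=14 → Machine 1 (load: 0+14=14)
  J=12 → Machine 2 (load: 0+12=12)
  J=10 → Machine 3 (load: 0+10=10)
  J=9 → Machine 4 (load: 0+9=9)
  J=8 → Machine 5 (load: 0+8=8)
  J=5 → Machine 5 (load: 8+5=13)
  J=5 → Machine 4 (load: 9+5=14)
  J=2 → Machine 3 (load: 10+2=12)
Machine loads: [14, 12, 12, 14, 13]
Makespan = max = 14 time units


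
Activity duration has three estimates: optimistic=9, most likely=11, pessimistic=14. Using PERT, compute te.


te = (o + 4m + p) / 6
= (9 + 4×11 + 14) / 6
= (9 + 44 + 14) / 6
= 67 / 6
= 11.17


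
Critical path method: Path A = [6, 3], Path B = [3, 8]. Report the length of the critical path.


Path A: 6 + 3 = 9
Path B: 3 + 8 = 11
Critical path = longest = max(9, 11)
= 11 (Path B)


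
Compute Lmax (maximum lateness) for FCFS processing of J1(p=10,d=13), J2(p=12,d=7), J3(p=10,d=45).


Lateness per job (L = C - d):
  J1: C=10, d=13, L=-3
  J2: C=22, d=7, L=15
  J3: C=32, d=45, L=-13
Lmax = max(-3, 15, -13)
= 15


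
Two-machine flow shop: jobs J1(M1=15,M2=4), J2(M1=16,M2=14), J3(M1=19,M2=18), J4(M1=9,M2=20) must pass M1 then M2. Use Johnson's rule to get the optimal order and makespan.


Johnson's rule:
Group 1 (M1≤M2, sort by M1): ['J4']
Group 2 (M1>M2, sort desc M2): ['J3', 'J2', 'J1']
Sequence: J4 → J3 → J2 → J1
Makespan calculation:
  J4: M1 done=9, M2 done=29
  J3: M1 done=28, M2 done=47
  J2: M1 done=44, M2 done=61
  J1: M1 done=59, M2 done=65
= Sequence: J4 → J3 → J2 → J1, Makespan: 65


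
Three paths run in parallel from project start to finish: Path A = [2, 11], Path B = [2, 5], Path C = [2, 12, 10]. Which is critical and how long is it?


Path A: 2 + 11 = 13
Path B: 2 + 5 = 7
Path C: 2 + 12 + 10 = 24
Critical path = longest = max(13, 7, 24)
= 24 (Path C)


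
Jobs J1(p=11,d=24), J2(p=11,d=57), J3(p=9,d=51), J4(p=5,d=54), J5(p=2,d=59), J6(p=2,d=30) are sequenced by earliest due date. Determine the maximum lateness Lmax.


EDD order: J1 → J6 → J3 → J4 → J2 → J5
Completion and lateness:
  J1: C=11, d=24, L=11-24=-13
  J6: C=13, d=30, L=13-30=-17
  J3: C=22, d=51, L=22-51=-29
  J4: C=27, d=54, L=27-54=-27
  J2: C=38, d=57, L=38-57=-19
  J5: C=40, d=59, L=40-59=-19
Lmax = max(-13, -17, -29, -27, -19, -19)
= -13


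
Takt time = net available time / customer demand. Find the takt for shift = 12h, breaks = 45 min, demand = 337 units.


Available = 12×60 - 45 = 675 min
Takt time = 675 / 337
= 2.00 min/unit


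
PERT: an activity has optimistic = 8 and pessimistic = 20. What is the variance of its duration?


σ² = ((p - o) / 6)² = (p - o)² / 36
= (20 - 8)² / 36
= 12² / 36
= 144 / 36
= 4.0000


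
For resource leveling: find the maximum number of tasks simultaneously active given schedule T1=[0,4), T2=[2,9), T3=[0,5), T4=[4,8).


Check each time point for overlaps:
  t=2: 3 tasks active (T1, T2, T3)
Max concurrent = 3


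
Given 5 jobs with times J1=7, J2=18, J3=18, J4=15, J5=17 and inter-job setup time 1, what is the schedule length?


Makespan = Σ processing + (n-1) × setup
= (7 + 18 + 18 + 15 + 17) + (5-1)×1
= 75 + 4
= 79 time units


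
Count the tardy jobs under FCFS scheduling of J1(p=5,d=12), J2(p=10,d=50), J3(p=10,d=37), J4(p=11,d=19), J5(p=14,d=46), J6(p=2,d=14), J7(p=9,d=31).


Completion vs due date:
  J1: C=5, d=12 → on time
  J2: C=15, d=50 → on time
  J3: C=25, d=37 → on time
  J4: C=36, d=19 → TARDY
  J5: C=50, d=46 → TARDY
  J6: C=52, d=14 → TARDY
  J7: C=61, d=31 → TARDY
Tardy jobs: J4, J5, J6, J7
Count = 4


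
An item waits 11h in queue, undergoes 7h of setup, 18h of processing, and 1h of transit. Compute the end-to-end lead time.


Lead time = queue + setup + processing + transit
= 11 + 7 + 18 + 1
= 37 hours


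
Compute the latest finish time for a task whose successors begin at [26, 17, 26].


LF = min of all successor start times
Successors start at: [26, 17, 26]
LF = min(26, 17, 26)
= 17


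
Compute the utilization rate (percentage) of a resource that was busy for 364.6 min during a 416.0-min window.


Utilization = busy / total × 100
= 364.6 / 416.0 × 100
= 87.6%


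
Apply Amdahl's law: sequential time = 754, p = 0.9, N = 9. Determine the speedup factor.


Amdahl's law: T_p = T × ((1-p) + p/N)
= 754 × ((1-0.9) + 0.9/9)
= 754 × (0.10 + 0.1000)
= 754 × 0.2000
= 150.80
Speedup = 754/150.80
= 5.00×


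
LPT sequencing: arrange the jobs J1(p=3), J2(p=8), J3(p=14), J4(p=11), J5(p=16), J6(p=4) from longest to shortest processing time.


LPT: sort by longest processing time first
  J5: p=16
  J3: p=14
  J4: p=11
  J2: p=8
  J6: p=4
  J1: p=3
Order: J5 → J3 → J4 → J2 → J6 → J1


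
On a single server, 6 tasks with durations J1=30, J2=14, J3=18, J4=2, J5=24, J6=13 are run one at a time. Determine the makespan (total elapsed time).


Sequential makespan: sum all processing times
= 30 + 14 + 18 + 2 + 24 + 13
= 101 time units


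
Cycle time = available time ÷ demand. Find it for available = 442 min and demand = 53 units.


Cycle time = available time / demand
= 442 / 53
= 8.34 min/unit


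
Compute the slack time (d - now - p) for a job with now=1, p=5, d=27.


Slack = due - current_time - processing
= 27 - 1 - 5
= 21


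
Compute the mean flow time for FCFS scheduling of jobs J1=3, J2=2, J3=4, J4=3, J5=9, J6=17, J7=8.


Completion times:
  J1: completes at 3
  J2: completes at 5
  J3: completes at 9
  J4: completes at 12
  J5: completes at 21
  J6: completes at 38
  J7: completes at 46
Sum = 134
Average = 134/7
= 19.14


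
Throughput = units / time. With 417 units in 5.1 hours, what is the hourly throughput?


Throughput = units / time
= 417 / 5.1
= 81.8 units/hour


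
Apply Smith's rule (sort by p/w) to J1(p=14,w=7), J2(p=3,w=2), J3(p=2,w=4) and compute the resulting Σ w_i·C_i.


WSPT order (by p/w): J3 → J2 → J1
  J3: C=2, w·C=4×2=8
  J2: C=5, w·C=2×5=10
  J1: C=19, w·C=7×19=133
Σ w·C = 151
= 151


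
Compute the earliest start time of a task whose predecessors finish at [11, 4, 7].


ES = max of all predecessor completion times
Predecessors: [11, 4, 7]
ES = max(11, 4, 7)
= 11


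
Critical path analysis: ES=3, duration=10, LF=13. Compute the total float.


EF = ES + duration = 3 + 10 = 13
LS = LF - duration = 13 - 10 = 3
Total Float = LF - EF = 13 - 13
(or LS - ES = 3 - 3)
= 0


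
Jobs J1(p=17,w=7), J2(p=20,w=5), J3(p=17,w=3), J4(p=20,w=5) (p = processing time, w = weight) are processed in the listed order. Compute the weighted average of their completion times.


Completion times:
  J1: C=17, w×C=7×17=119
  J2: C=37, w×C=5×37=185
  J3: C=54, w×C=3×54=162
  J4: C=74, w×C=5×74=370
Sum w×C = 836
Sum w = 20
Weighted avg = 836/20
= 41.80


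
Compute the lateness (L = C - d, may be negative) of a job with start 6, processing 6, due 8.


Completion = 6 + 6 = 12
Lateness = C - d = 12 - 8
= 4


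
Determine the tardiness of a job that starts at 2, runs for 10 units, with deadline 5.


Completion = start + processing = 2 + 10 = 12
Tardiness = max(0, C - d) = max(0, 12 - 5)
= max(0, 7)
= 7


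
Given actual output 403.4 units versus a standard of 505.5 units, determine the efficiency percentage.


Efficiency = (actual / standard) × 100
= (403.4 / 505.5) × 100
= 79.8%


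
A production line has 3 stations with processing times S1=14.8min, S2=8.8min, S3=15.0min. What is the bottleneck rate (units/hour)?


Bottleneck = longest station time
Station times: [14.8, 8.8, 15.0]
Max = 15.0 min
Rate = 60 / 15.0
= 4.00 units/hour (bottleneck: 15.0min)


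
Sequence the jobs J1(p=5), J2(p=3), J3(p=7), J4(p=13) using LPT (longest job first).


LPT: sort by longest processing time first
  J4: p=13
  J3: p=7
  J1: p=5
  J2: p=3
Order: J4 → J3 → J1 → J2


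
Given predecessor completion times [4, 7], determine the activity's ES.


ES = max of all predecessor completion times
Predecessors: [4, 7]
ES = max(4, 7)
= 7


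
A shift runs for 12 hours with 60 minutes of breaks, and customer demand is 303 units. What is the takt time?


Available = 12×60 - 60 = 660 min
Takt time = 660 / 303
= 2.18 min/unit


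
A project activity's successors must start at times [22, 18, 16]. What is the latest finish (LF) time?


LF = min of all successor start times
Successors start at: [22, 18, 16]
LF = min(22, 18, 16)
= 16


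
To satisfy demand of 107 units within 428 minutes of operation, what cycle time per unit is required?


Cycle time = available time / demand
= 428 / 107
= 4.00 min/unit


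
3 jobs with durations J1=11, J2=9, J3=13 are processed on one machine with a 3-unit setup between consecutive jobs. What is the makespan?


Makespan = Σ processing + (n-1) × setup
= (11 + 9 + 13) + (3-1)×3
= 33 + 6
= 39 time units


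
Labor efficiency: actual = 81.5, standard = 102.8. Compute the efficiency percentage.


Efficiency = (actual / standard) × 100
= (81.5 / 102.8) × 100
= 79.3%


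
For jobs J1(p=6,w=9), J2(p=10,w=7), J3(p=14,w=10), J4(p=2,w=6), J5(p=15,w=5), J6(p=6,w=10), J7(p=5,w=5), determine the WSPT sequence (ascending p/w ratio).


WSPT (Smith's rule): sort by p/w ascending
  J4: p/w = 2/6 = 0.333
  J6: p/w = 6/10 = 0.600
  J1: p/w = 6/9 = 0.667
  J7: p/w = 5/5 = 1.000
  J3: p/w = 14/10 = 1.400
  J2: p/w = 10/7 = 1.429
  J5: p/w = 15/5 = 3.000
Order: J4 → J6 → J1 → J7 → J3 → J2 → J5


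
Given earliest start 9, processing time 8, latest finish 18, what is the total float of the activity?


EF = ES + duration = 9 + 8 = 17
LS = LF - duration = 18 - 8 = 10
Total Float = LF - EF = 18 - 17
(or LS - ES = 10 - 9)
= 1


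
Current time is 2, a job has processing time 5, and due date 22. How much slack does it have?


Slack = due - current_time - processing
= 22 - 2 - 5
= 15


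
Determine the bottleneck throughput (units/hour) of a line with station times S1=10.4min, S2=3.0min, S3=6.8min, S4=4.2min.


Bottleneck = longest station time
Station times: [10.4, 3.0, 6.8, 4.2]
Max = 10.4 min
Rate = 60 / 10.4
= 5.77 units/hour (bottleneck: 10.4min)


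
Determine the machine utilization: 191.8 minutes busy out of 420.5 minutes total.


Utilization = busy / total × 100
= 191.8 / 420.5 × 100
= 45.6%


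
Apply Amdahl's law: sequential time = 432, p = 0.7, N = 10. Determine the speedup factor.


Amdahl's law: T_p = T × ((1-p) + p/N)
= 432 × ((1-0.7) + 0.7/10)
= 432 × (0.30 + 0.0700)
= 432 × 0.3700
= 159.84
Speedup = 432/159.84
= 2.70×


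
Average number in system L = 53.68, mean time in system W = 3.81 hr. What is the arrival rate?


Little's law: L = λW → λ = L / W
= 53.68 / 3.81
= 14.09 per hour


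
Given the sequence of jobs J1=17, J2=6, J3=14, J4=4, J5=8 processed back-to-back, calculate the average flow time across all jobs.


Completion times:
  J1: completes at 17
  J2: completes at 23
  J3: completes at 37
  J4: completes at 41
  J5: completes at 49
Sum = 167
Average = 167/5
= 33.40


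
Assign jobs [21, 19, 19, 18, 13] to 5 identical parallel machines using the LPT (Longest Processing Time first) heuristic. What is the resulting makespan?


Jobs (LPT sorted): [21, 19, 19, 18, 13]
Machines: 5
  J=21 → Machine 1 (load: 0+21=21)
  J=19 → Machine 2 (load: 0+19=19)
  J=19 → Machine 3 (load: 0+19=19)
  J=18 → Machine 4 (load: 0+18=18)
  J=13 → Machine 5 (load: 0+13=13)
Machine loads: [21, 19, 19, 18, 13]
Makespan = max = 21 time units


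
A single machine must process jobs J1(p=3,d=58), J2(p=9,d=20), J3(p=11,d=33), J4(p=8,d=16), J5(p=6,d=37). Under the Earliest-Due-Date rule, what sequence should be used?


EDD: sort by earliest due date
  J4: d=16, p=8
  J2: d=20, p=9
  J3: d=33, p=11
  J5: d=37, p=6
  J1: d=58, p=3
Order: J4 → J2 → J3 → J5 → J1


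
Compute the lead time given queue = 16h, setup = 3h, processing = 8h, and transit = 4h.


Lead time = queue + setup + processing + transit
= 16 + 3 + 8 + 4
= 31 hours


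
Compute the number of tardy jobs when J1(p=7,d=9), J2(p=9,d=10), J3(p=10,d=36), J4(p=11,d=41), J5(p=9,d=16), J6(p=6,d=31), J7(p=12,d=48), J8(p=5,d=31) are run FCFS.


Completion vs due date:
  J1: C=7, d=9 → on time
  J2: C=16, d=10 → TARDY
  J3: C=26, d=36 → on time
  J4: C=37, d=41 → on time
  J5: C=46, d=16 → TARDY
  J6: C=52, d=31 → TARDY
  J7: C=64, d=48 → TARDY
  J8: C=69, d=31 → TARDY
Tardy jobs: J2, J5, J6, J7, J8
Count = 5


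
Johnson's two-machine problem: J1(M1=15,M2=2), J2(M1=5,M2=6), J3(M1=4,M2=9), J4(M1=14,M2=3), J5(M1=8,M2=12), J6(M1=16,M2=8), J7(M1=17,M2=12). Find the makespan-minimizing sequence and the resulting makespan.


Johnson's rule:
Group 1 (M1≤M2, sort by M1): ['J3', 'J2', 'J5']
Group 2 (M1>M2, sort desc M2): ['J7', 'J6', 'J4', 'J1']
Sequence: J3 → J2 → J5 → J7 → J6 → J4 → J1
Makespan calculation:
  J3: M1 done=4, M2 done=13
  J2: M1 done=9, M2 done=19
  J5: M1 done=17, M2 done=31
  J7: M1 done=34, M2 done=46
  J6: M1 done=50, M2 done=58
  J4: M1 done=64, M2 done=67
  J1: M1 done=79, M2 done=81
= Sequence: J3 → J2 → J5 → J7 → J6 → J4 → J1, Makespan: 81


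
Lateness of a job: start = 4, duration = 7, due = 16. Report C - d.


Completion = 4 + 7 = 11
Lateness = C - d = 11 - 16
= -5


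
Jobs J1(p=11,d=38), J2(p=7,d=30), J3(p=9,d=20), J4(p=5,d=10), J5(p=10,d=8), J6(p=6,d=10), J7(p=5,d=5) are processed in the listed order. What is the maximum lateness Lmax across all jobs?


Lateness per job (L = C - d):
  J1: C=11, d=38, L=-27
  J2: C=18, d=30, L=-12
  J3: C=27, d=20, L=7
  J4: C=32, d=10, L=22
  J5: C=42, d=8, L=34
  J6: C=48, d=10, L=38
  J7: C=53, d=5, L=48
Lmax = max(-27, -12, 7, 22, 34, 38, 48)
= 48


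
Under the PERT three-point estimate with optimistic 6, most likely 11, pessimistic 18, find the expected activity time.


te = (o + 4m + p) / 6
= (6 + 4×11 + 18) / 6
= (6 + 44 + 18) / 6
= 68 / 6
= 11.33


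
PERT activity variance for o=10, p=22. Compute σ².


σ² = ((p - o) / 6)² = (p - o)² / 36
= (22 - 10)² / 36
= 12² / 36
= 144 / 36
= 4.0000


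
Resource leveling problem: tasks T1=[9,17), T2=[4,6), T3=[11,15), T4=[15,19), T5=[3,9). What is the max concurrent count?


Check each time point for overlaps:
  t=4: 2 tasks active (T2, T5)
Max concurrent = 2


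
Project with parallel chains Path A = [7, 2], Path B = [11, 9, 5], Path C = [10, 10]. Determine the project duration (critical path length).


Path A: 7 + 2 = 9
Path B: 11 + 9 + 5 = 25
Path C: 10 + 10 = 20
Critical path = longest = max(9, 25, 20)
= 25 (Path B)


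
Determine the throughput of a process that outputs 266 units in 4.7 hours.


Throughput = units / time
= 266 / 4.7
= 56.6 units/hour


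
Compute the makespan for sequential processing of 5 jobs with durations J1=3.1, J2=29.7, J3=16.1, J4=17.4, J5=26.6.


Sequential makespan: sum all processing times
= 3.1 + 29.7 + 16.1 + 17.4 + 26.6
= 92.9 time units


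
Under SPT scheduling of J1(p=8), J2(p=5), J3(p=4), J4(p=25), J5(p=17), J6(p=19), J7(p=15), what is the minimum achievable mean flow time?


SPT order: J3 → J2 → J1 → J7 → J5 → J6 → J4
Completion times:
  J3: C=4
  J2: C=9
  J1: C=17
  J7: C=32
  J5: C=49
  J6: C=68
  J4: C=93
Sum = 272, n = 7
Mean flow = 272/7
= 38.86


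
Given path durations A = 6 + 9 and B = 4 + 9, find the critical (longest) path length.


Path A: 6 + 9 = 15
Path B: 4 + 9 = 13
Critical path = longest = max(15, 13)
= 15 (Path A)


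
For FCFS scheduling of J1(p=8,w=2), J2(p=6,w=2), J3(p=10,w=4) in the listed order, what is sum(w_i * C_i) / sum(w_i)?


Completion times:
  J1: C=8, w×C=2×8=16
  J2: C=14, w×C=2×14=28
  J3: C=24, w×C=4×24=96
Sum w×C = 140
Sum w = 8
Weighted avg = 140/8
= 17.50


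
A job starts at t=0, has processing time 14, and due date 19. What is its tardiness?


Completion = start + processing = 0 + 14 = 14
Tardiness = max(0, C - d) = max(0, 14 - 19)
= max(0, -5)
= 0


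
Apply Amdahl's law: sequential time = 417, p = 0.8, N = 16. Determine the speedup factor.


Amdahl's law: T_p = T × ((1-p) + p/N)
= 417 × ((1-0.8) + 0.8/16)
= 417 × (0.20 + 0.0500)
= 417 × 0.2500
= 104.25
Speedup = 417/104.25
= 4.00×


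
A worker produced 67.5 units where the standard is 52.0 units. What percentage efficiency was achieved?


Efficiency = (actual / standard) × 100
= (67.5 / 52.0) × 100
= 129.8%


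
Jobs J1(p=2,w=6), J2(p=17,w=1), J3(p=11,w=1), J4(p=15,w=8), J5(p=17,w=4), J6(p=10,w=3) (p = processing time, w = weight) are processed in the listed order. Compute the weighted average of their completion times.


Completion times:
  J1: C=2, w×C=6×2=12
  J2: C=19, w×C=1×19=19
  J3: C=30, w×C=1×30=30
  J4: C=45, w×C=8×45=360
  J5: C=62, w×C=4×62=248
  J6: C=72, w×C=3×72=216
Sum w×C = 885
Sum w = 23
Weighted avg = 885/23
= 38.48


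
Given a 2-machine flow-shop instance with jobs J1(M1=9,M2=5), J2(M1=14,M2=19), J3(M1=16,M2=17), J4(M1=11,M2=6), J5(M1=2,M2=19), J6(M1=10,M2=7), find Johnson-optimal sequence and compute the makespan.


Johnson's rule:
Group 1 (M1≤M2, sort by M1): ['J5', 'J2', 'J3']
Group 2 (M1>M2, sort desc M2): ['J6', 'J4', 'J1']
Sequence: J5 → J2 → J3 → J6 → J4 → J1
Makespan calculation:
  J5: M1 done=2, M2 done=21
  J2: M1 done=16, M2 done=40
  J3: M1 done=32, M2 done=57
  J6: M1 done=42, M2 done=64
  J4: M1 done=53, M2 done=70
  J1: M1 done=62, M2 done=75
= Sequence: J5 → J2 → J3 → J6 → J4 → J1, Makespan: 75


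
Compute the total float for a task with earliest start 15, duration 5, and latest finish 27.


EF = ES + duration = 15 + 5 = 20
LS = LF - duration = 27 - 5 = 22
Total Float = LF - EF = 27 - 20
(or LS - ES = 22 - 15)
= 7


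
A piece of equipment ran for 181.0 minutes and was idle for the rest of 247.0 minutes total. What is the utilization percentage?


Utilization = busy / total × 100
= 181.0 / 247.0 × 100
= 73.3%


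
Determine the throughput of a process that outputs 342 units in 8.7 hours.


Throughput = units / time
= 342 / 8.7
= 39.3 units/hour


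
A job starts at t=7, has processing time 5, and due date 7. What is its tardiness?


Completion = start + processing = 7 + 5 = 12
Tardiness = max(0, C - d) = max(0, 12 - 7)
= max(0, 5)
= 5


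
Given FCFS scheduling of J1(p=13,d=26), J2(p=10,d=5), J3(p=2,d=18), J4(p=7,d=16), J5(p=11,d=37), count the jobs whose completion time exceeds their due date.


Completion vs due date:
  J1: C=13, d=26 → on time
  J2: C=23, d=5 → TARDY
  J3: C=25, d=18 → TARDY
  J4: C=32, d=16 → TARDY
  J5: C=43, d=37 → TARDY
Tardy jobs: J2, J3, J4, J5
Count = 4


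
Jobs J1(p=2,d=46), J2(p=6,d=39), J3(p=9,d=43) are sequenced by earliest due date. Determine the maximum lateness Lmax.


EDD order: J2 → J3 → J1
Completion and lateness:
  J2: C=6, d=39, L=6-39=-33
  J3: C=15, d=43, L=15-43=-28
  J1: C=17, d=46, L=17-46=-29
Lmax = max(-33, -28, -29)
= -28


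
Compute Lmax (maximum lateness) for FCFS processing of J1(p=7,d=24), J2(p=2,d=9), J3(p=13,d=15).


Lateness per job (L = C - d):
  J1: C=7, d=24, L=-17
  J2: C=9, d=9, L=0
  J3: C=22, d=15, L=7
Lmax = max(-17, 0, 7)
= 7


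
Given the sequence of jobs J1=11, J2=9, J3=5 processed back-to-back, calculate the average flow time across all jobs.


Completion times:
  J1: completes at 11
  J2: completes at 20
  J3: completes at 25
Sum = 56
Average = 56/3
= 18.67


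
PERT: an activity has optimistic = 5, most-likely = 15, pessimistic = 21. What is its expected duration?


te = (o + 4m + p) / 6
= (5 + 4×15 + 21) / 6
= (5 + 60 + 21) / 6
= 86 / 6
= 14.33


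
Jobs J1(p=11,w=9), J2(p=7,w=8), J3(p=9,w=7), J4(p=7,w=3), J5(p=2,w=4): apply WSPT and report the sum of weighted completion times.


WSPT order (by p/w): J5 → J2 → J1 → J3 → J4
  J5: C=2, w·C=4×2=8
  J2: C=9, w·C=8×9=72
  J1: C=20, w·C=9×20=180
  J3: C=29, w·C=7×29=203
  J4: C=36, w·C=3×36=108
Σ w·C = 571
= 571


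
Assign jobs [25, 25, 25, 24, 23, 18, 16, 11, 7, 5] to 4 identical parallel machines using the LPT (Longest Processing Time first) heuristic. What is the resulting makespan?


Jobs (LPT sorted): [25, 25, 25, 24, 23, 18, 16, 11, 7, 5]
Machines: 4
  J=25 → Machine 1 (load: 0+25=25)
  J=25 → Machine 2 (load: 0+25=25)
  J=25 → Machine 3 (load: 0+25=25)
  J=24 → Machine 4 (load: 0+24=24)
  J=23 → Machine 4 (load: 24+23=47)
  J=18 → Machine 1 (load: 25+18=43)
  J=16 → Machine 2 (load: 25+16=41)
  J=11 → Machine 3 (load: 25+11=36)
  J=7 → Machine 3 (load: 36+7=43)
  J=5 → Machine 2 (load: 41+5=46)
Machine loads: [43, 46, 43, 47]
Makespan = max = 47 time units


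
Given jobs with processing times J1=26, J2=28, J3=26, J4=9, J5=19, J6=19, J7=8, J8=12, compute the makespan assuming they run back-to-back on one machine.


Sequential makespan: sum all processing times
= 26 + 28 + 26 + 9 + 19 + 19 + 8 + 12
= 147 time units


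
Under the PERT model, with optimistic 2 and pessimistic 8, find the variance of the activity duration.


σ² = ((p - o) / 6)² = (p - o)² / 36
= (8 - 2)² / 36
= 6² / 36
= 36 / 36
= 1.0000


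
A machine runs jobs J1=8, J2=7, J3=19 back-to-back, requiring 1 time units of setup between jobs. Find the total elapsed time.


Makespan = Σ processing + (n-1) × setup
= (8 + 7 + 19) + (3-1)×1
= 34 + 2
= 36 time units


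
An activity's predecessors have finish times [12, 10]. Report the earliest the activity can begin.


ES = max of all predecessor completion times
Predecessors: [12, 10]
ES = max(12, 10)
= 12


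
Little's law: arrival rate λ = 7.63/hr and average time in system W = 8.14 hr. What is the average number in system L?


Little's law: L = λ × W
= 7.63 × 8.14
= 62.11


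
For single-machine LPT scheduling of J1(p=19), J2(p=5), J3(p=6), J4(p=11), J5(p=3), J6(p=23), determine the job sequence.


LPT: sort by longest processing time first
  J6: p=23
  J1: p=19
  J4: p=11
  J3: p=6
  J2: p=5
  J5: p=3
Order: J6 → J1 → J4 → J3 → J2 → J5


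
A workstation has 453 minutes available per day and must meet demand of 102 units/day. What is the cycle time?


Cycle time = available time / demand
= 453 / 102
= 4.44 min/unit


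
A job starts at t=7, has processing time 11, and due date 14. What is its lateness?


Completion = 7 + 11 = 18
Lateness = C - d = 18 - 14
= 4


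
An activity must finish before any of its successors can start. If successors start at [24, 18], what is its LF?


LF = min of all successor start times
Successors start at: [24, 18]
LF = min(24, 18)
= 18


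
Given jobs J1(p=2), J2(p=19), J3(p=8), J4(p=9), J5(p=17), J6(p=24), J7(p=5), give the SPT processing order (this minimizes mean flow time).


SPT: sort by shortest processing time
  J1: p=2
  J7: p=5
  J3: p=8
  J4: p=9
  J5: p=17
  J2: p=19
  J6: p=24
Order: J1 → J7 → J3 → J4 → J5 → J2 → J6


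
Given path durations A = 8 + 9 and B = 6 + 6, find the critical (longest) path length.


Path A: 8 + 9 = 17
Path B: 6 + 6 = 12
Critical path = longest = max(17, 12)
= 17 (Path A)


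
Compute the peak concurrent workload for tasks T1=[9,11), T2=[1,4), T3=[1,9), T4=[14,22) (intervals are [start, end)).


Check each time point for overlaps:
  t=1: 2 tasks active (T2, T3)
Max concurrent = 2


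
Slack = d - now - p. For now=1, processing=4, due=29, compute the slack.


Slack = due - current_time - processing
= 29 - 1 - 4
= 24


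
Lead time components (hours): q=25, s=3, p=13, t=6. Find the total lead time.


Lead time = queue + setup + processing + transit
= 25 + 3 + 13 + 6
= 47 hours


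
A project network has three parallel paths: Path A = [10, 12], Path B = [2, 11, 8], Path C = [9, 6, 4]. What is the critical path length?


Path A: 10 + 12 = 22
Path B: 2 + 11 + 8 = 21
Path C: 9 + 6 + 4 = 19
Critical path = longest = max(22, 21, 19)
= 22 (Path A)


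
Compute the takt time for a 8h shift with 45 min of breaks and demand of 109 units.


Available = 8×60 - 45 = 435 min
Takt time = 435 / 109
= 3.99 min/unit


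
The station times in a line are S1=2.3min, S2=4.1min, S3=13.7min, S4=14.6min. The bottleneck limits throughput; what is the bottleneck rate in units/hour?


Bottleneck = longest station time
Station times: [2.3, 4.1, 13.7, 14.6]
Max = 14.6 min
Rate = 60 / 14.6
= 4.11 units/hour (bottleneck: 14.6min)


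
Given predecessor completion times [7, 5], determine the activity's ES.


ES = max of all predecessor completion times
Predecessors: [7, 5]
ES = max(7, 5)
= 7


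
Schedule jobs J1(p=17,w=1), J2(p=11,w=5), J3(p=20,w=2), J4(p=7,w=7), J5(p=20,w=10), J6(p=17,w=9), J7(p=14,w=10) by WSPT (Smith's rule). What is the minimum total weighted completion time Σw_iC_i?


WSPT order (by p/w): J4 → J7 → J6 → J5 → J2 → J3 → J1
  J4: C=7, w·C=7×7=49
  J7: C=21, w·C=10×21=210
  J6: C=38, w·C=9×38=342
  J5: C=58, w·C=10×58=580
  J2: C=69, w·C=5×69=345
  J3: C=89, w·C=2×89=178
  J1: C=106, w·C=1×106=106
Σ w·C = 1810
= 1810


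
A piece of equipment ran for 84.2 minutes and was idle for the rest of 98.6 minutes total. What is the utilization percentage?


Utilization = busy / total × 100
= 84.2 / 98.6 × 100
= 85.4%


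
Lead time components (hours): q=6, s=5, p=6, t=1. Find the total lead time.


Lead time = queue + setup + processing + transit
= 6 + 5 + 6 + 1
= 18 hours


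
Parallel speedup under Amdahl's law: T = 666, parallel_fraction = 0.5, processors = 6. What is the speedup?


Amdahl's law: T_p = T × ((1-p) + p/N)
= 666 × ((1-0.5) + 0.5/6)
= 666 × (0.50 + 0.0833)
= 666 × 0.5833
= 388.50
Speedup = 666/388.50
= 1.71×


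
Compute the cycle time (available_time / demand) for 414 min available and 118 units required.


Cycle time = available time / demand
= 414 / 118
= 3.51 min/unit


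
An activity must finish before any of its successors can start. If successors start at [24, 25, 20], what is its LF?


LF = min of all successor start times
Successors start at: [24, 25, 20]
LF = min(24, 25, 20)
= 20


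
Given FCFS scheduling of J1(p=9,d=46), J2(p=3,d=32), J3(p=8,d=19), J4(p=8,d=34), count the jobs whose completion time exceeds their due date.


Completion vs due date:
  J1: C=9, d=46 → on time
  J2: C=12, d=32 → on time
  J3: C=20, d=19 → TARDY
  J4: C=28, d=34 → on time
Tardy jobs: J3
Count = 1
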